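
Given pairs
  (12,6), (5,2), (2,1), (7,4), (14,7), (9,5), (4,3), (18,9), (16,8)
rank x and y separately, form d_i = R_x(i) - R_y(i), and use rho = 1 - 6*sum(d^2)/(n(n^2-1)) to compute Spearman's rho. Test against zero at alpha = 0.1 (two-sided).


Step 1: Rank x and y separately (midranks; no ties here).
rank(x): 12->6, 5->3, 2->1, 7->4, 14->7, 9->5, 4->2, 18->9, 16->8
rank(y): 6->6, 2->2, 1->1, 4->4, 7->7, 5->5, 3->3, 9->9, 8->8
Step 2: d_i = R_x(i) - R_y(i); compute d_i^2.
  (6-6)^2=0, (3-2)^2=1, (1-1)^2=0, (4-4)^2=0, (7-7)^2=0, (5-5)^2=0, (2-3)^2=1, (9-9)^2=0, (8-8)^2=0
sum(d^2) = 2.
Step 3: rho = 1 - 6*2 / (9*(9^2 - 1)) = 1 - 12/720 = 0.983333.
Step 4: Under H0, t = rho * sqrt((n-2)/(1-rho^2)) = 14.3096 ~ t(7).
Step 5: Two-sided p-value from the t-distribution with 7 df = 0.000002.
Step 6: alpha = 0.1. reject H0.

rho = 0.9833, p = 0.000002, reject H0 at alpha = 0.1.


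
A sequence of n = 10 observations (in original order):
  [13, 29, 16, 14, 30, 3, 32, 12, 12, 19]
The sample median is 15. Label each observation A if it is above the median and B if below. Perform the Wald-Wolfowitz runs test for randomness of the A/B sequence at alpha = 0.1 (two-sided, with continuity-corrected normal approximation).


Step 1: Compute median = 15; label A = above, B = below.
Labels in order: BAABABABBA  (n_A = 5, n_B = 5)
Step 2: Count runs R = 8.
Step 3: Under H0 (random ordering), E[R] = 2*n_A*n_B/(n_A+n_B) + 1 = 2*5*5/10 + 1 = 6.0000.
        Var[R] = 2*n_A*n_B*(2*n_A*n_B - n_A - n_B) / ((n_A+n_B)^2 * (n_A+n_B-1)) = 2000/900 = 2.2222.
        SD[R] = 1.4907.
Step 4: Continuity-corrected z = (R - 0.5 - E[R]) / SD[R] = (8 - 0.5 - 6.0000) / 1.4907 = 1.0062.
Step 5: Two-sided p-value via normal approximation = 2*(1 - Phi(|z|)) = 0.314305.
Step 6: alpha = 0.1. fail to reject H0.

R = 8, z = 1.0062, p = 0.314305, fail to reject H0.


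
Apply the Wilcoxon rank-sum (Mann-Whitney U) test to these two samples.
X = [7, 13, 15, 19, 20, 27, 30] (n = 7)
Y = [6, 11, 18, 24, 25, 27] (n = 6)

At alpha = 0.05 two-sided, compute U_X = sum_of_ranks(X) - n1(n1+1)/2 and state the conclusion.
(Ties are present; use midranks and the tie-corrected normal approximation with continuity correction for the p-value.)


Step 1: Combine and sort all 13 observations; assign midranks.
sorted (value, group): (6,Y), (7,X), (11,Y), (13,X), (15,X), (18,Y), (19,X), (20,X), (24,Y), (25,Y), (27,X), (27,Y), (30,X)
ranks: 6->1, 7->2, 11->3, 13->4, 15->5, 18->6, 19->7, 20->8, 24->9, 25->10, 27->11.5, 27->11.5, 30->13
Step 2: Rank sum for X: R1 = 2 + 4 + 5 + 7 + 8 + 11.5 + 13 = 50.5.
Step 3: U_X = R1 - n1(n1+1)/2 = 50.5 - 7*8/2 = 50.5 - 28 = 22.5.
       U_Y = n1*n2 - U_X = 42 - 22.5 = 19.5.
Step 4: Ties are present, so use the tie-corrected normal approximation (with continuity correction) for the p-value.
Step 5: p-value = 0.886248; compare to alpha = 0.05. fail to reject H0.

U_X = 22.5, p = 0.886248, fail to reject H0 at alpha = 0.05.


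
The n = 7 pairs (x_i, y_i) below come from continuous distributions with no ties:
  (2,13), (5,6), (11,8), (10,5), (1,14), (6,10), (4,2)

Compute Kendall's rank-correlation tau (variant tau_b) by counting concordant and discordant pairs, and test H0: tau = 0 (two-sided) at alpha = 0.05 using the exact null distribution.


Step 1: Enumerate the 21 unordered pairs (i,j) with i<j and classify each by sign(x_j-x_i) * sign(y_j-y_i).
  (1,2):dx=+3,dy=-7->D; (1,3):dx=+9,dy=-5->D; (1,4):dx=+8,dy=-8->D; (1,5):dx=-1,dy=+1->D
  (1,6):dx=+4,dy=-3->D; (1,7):dx=+2,dy=-11->D; (2,3):dx=+6,dy=+2->C; (2,4):dx=+5,dy=-1->D
  (2,5):dx=-4,dy=+8->D; (2,6):dx=+1,dy=+4->C; (2,7):dx=-1,dy=-4->C; (3,4):dx=-1,dy=-3->C
  (3,5):dx=-10,dy=+6->D; (3,6):dx=-5,dy=+2->D; (3,7):dx=-7,dy=-6->C; (4,5):dx=-9,dy=+9->D
  (4,6):dx=-4,dy=+5->D; (4,7):dx=-6,dy=-3->C; (5,6):dx=+5,dy=-4->D; (5,7):dx=+3,dy=-12->D
  (6,7):dx=-2,dy=-8->C
Step 2: C = 7, D = 14, total pairs = 21.
Step 3: tau = (C - D)/(n(n-1)/2) = (7 - 14)/21 = -0.333333.
Step 4: Exact two-sided p-value (enumerate n! = 5040 permutations of y under H0): p = 0.381349.
Step 5: alpha = 0.05. fail to reject H0.

tau_b = -0.3333 (C=7, D=14), p = 0.381349, fail to reject H0.


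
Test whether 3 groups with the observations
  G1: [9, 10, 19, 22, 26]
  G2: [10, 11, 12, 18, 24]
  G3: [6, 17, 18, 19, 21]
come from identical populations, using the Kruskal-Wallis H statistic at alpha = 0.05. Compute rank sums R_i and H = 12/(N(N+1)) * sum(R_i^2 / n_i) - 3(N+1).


Step 1: Combine all N = 15 observations and assign midranks.
sorted (value, group, rank): (6,G3,1), (9,G1,2), (10,G1,3.5), (10,G2,3.5), (11,G2,5), (12,G2,6), (17,G3,7), (18,G2,8.5), (18,G3,8.5), (19,G1,10.5), (19,G3,10.5), (21,G3,12), (22,G1,13), (24,G2,14), (26,G1,15)
Step 2: Sum ranks within each group.
R_1 = 44 (n_1 = 5)
R_2 = 37 (n_2 = 5)
R_3 = 39 (n_3 = 5)
Step 3: H = 12/(N(N+1)) * sum(R_i^2/n_i) - 3(N+1)
     = 12/(15*16) * (44^2/5 + 37^2/5 + 39^2/5) - 3*16
     = 0.050000 * 965.2 - 48
     = 0.260000.
Step 4: Ties present; correction factor C = 1 - 18/(15^3 - 15) = 0.994643. Corrected H = 0.260000 / 0.994643 = 0.261400.
Step 5: Under H0, H ~ chi^2(2); p-value = 0.877481.
Step 6: alpha = 0.05. fail to reject H0.

H = 0.2614, df = 2, p = 0.877481, fail to reject H0.


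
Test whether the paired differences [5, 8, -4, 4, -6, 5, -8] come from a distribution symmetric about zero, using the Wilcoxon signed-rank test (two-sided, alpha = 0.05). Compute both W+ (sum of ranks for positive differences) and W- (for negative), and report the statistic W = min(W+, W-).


Step 1: Drop any zero differences (none here) and take |d_i|.
|d| = [5, 8, 4, 4, 6, 5, 8]
Step 2: Midrank |d_i| (ties get averaged ranks).
ranks: |5|->3.5, |8|->6.5, |4|->1.5, |4|->1.5, |6|->5, |5|->3.5, |8|->6.5
Step 3: Attach original signs; sum ranks with positive sign and with negative sign.
W+ = 3.5 + 6.5 + 1.5 + 3.5 = 15
W- = 1.5 + 5 + 6.5 = 13
(Check: W+ + W- = 28 should equal n(n+1)/2 = 28.)
Step 4: Test statistic W = min(W+, W-) = 13.
Step 5: Ties in |d|, so use the tie-corrected normal approximation.
        E[W] = n(n+1)/4 = 7*8/4 = 14.
        Tie groups: |d|=4 (t=2), |d|=5 (t=2), |d|=8 (t=2); sum(t^3 - t) = 18.
        Var[W] = n(n+1)(2n+1)/24 - sum(t^3-t)/48 = 840/24 - 18/48 = 34.625.
        z = (W - E[W]) / sqrt(Var[W]) = (13 - 14) / 5.8843 = -0.1699.
        Two-sided p = 2*Phi(z) = 0.865054.
Step 6: alpha = 0.05. fail to reject H0.

W+ = 15, W- = 13, W = min = 13, p = 0.865054, fail to reject H0.


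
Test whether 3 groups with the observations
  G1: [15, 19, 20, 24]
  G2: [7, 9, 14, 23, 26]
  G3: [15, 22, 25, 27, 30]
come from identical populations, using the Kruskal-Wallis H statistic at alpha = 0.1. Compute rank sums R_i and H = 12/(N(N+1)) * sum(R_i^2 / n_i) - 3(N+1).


Step 1: Combine all N = 14 observations and assign midranks.
sorted (value, group, rank): (7,G2,1), (9,G2,2), (14,G2,3), (15,G1,4.5), (15,G3,4.5), (19,G1,6), (20,G1,7), (22,G3,8), (23,G2,9), (24,G1,10), (25,G3,11), (26,G2,12), (27,G3,13), (30,G3,14)
Step 2: Sum ranks within each group.
R_1 = 27.5 (n_1 = 4)
R_2 = 27 (n_2 = 5)
R_3 = 50.5 (n_3 = 5)
Step 3: H = 12/(N(N+1)) * sum(R_i^2/n_i) - 3(N+1)
     = 12/(14*15) * (27.5^2/4 + 27^2/5 + 50.5^2/5) - 3*15
     = 0.057143 * 844.913 - 45
     = 3.280714.
Step 4: Ties present; correction factor C = 1 - 6/(14^3 - 14) = 0.997802. Corrected H = 3.280714 / 0.997802 = 3.287941.
Step 5: Under H0, H ~ chi^2(2); p-value = 0.193211.
Step 6: alpha = 0.1. fail to reject H0.

H = 3.2879, df = 2, p = 0.193211, fail to reject H0.


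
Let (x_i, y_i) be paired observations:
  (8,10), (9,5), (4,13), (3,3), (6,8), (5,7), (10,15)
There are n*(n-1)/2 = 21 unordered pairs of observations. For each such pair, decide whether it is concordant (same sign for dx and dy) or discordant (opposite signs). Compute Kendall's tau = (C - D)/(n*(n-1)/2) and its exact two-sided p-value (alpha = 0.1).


Step 1: Enumerate the 21 unordered pairs (i,j) with i<j and classify each by sign(x_j-x_i) * sign(y_j-y_i).
  (1,2):dx=+1,dy=-5->D; (1,3):dx=-4,dy=+3->D; (1,4):dx=-5,dy=-7->C; (1,5):dx=-2,dy=-2->C
  (1,6):dx=-3,dy=-3->C; (1,7):dx=+2,dy=+5->C; (2,3):dx=-5,dy=+8->D; (2,4):dx=-6,dy=-2->C
  (2,5):dx=-3,dy=+3->D; (2,6):dx=-4,dy=+2->D; (2,7):dx=+1,dy=+10->C; (3,4):dx=-1,dy=-10->C
  (3,5):dx=+2,dy=-5->D; (3,6):dx=+1,dy=-6->D; (3,7):dx=+6,dy=+2->C; (4,5):dx=+3,dy=+5->C
  (4,6):dx=+2,dy=+4->C; (4,7):dx=+7,dy=+12->C; (5,6):dx=-1,dy=-1->C; (5,7):dx=+4,dy=+7->C
  (6,7):dx=+5,dy=+8->C
Step 2: C = 14, D = 7, total pairs = 21.
Step 3: tau = (C - D)/(n(n-1)/2) = (14 - 7)/21 = 0.333333.
Step 4: Exact two-sided p-value (enumerate n! = 5040 permutations of y under H0): p = 0.381349.
Step 5: alpha = 0.1. fail to reject H0.

tau_b = 0.3333 (C=14, D=7), p = 0.381349, fail to reject H0.


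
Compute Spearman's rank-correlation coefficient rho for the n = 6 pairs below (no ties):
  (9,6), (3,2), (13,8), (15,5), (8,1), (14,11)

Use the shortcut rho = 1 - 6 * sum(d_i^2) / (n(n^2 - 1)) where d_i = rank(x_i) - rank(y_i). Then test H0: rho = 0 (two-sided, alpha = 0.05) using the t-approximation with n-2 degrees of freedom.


Step 1: Rank x and y separately (midranks; no ties here).
rank(x): 9->3, 3->1, 13->4, 15->6, 8->2, 14->5
rank(y): 6->4, 2->2, 8->5, 5->3, 1->1, 11->6
Step 2: d_i = R_x(i) - R_y(i); compute d_i^2.
  (3-4)^2=1, (1-2)^2=1, (4-5)^2=1, (6-3)^2=9, (2-1)^2=1, (5-6)^2=1
sum(d^2) = 14.
Step 3: rho = 1 - 6*14 / (6*(6^2 - 1)) = 1 - 84/210 = 0.600000.
Step 4: Under H0, t = rho * sqrt((n-2)/(1-rho^2)) = 1.5000 ~ t(4).
Step 5: Two-sided p-value from the t-distribution with 4 df = 0.208000.
Step 6: alpha = 0.05. fail to reject H0.

rho = 0.6000, p = 0.208000, fail to reject H0 at alpha = 0.05.


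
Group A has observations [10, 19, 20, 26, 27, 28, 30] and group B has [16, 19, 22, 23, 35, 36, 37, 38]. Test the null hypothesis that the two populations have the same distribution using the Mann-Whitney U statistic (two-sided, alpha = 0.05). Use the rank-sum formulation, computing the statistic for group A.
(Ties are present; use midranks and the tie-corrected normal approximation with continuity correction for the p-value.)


Step 1: Combine and sort all 15 observations; assign midranks.
sorted (value, group): (10,X), (16,Y), (19,X), (19,Y), (20,X), (22,Y), (23,Y), (26,X), (27,X), (28,X), (30,X), (35,Y), (36,Y), (37,Y), (38,Y)
ranks: 10->1, 16->2, 19->3.5, 19->3.5, 20->5, 22->6, 23->7, 26->8, 27->9, 28->10, 30->11, 35->12, 36->13, 37->14, 38->15
Step 2: Rank sum for X: R1 = 1 + 3.5 + 5 + 8 + 9 + 10 + 11 = 47.5.
Step 3: U_X = R1 - n1(n1+1)/2 = 47.5 - 7*8/2 = 47.5 - 28 = 19.5.
       U_Y = n1*n2 - U_X = 56 - 19.5 = 36.5.
Step 4: Ties are present, so use the tie-corrected normal approximation (with continuity correction) for the p-value.
Step 5: p-value = 0.354109; compare to alpha = 0.05. fail to reject H0.

U_X = 19.5, p = 0.354109, fail to reject H0 at alpha = 0.05.


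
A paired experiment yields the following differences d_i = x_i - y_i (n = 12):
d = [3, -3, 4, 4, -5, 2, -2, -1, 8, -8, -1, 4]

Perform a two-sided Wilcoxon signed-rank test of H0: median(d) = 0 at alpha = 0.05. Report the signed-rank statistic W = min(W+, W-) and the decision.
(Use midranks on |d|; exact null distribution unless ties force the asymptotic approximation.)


Step 1: Drop any zero differences (none here) and take |d_i|.
|d| = [3, 3, 4, 4, 5, 2, 2, 1, 8, 8, 1, 4]
Step 2: Midrank |d_i| (ties get averaged ranks).
ranks: |3|->5.5, |3|->5.5, |4|->8, |4|->8, |5|->10, |2|->3.5, |2|->3.5, |1|->1.5, |8|->11.5, |8|->11.5, |1|->1.5, |4|->8
Step 3: Attach original signs; sum ranks with positive sign and with negative sign.
W+ = 5.5 + 8 + 8 + 3.5 + 11.5 + 8 = 44.5
W- = 5.5 + 10 + 3.5 + 1.5 + 11.5 + 1.5 = 33.5
(Check: W+ + W- = 78 should equal n(n+1)/2 = 78.)
Step 4: Test statistic W = min(W+, W-) = 33.5.
Step 5: Ties in |d|, so use the tie-corrected normal approximation.
        E[W] = n(n+1)/4 = 12*13/4 = 39.
        Tie groups: |d|=1 (t=2), |d|=2 (t=2), |d|=3 (t=2), |d|=4 (t=3), |d|=8 (t=2); sum(t^3 - t) = 48.
        Var[W] = n(n+1)(2n+1)/24 - sum(t^3-t)/48 = 3900/24 - 48/48 = 161.5.
        z = (W - E[W]) / sqrt(Var[W]) = (33.5 - 39) / 12.7083 = -0.4328.
        Two-sided p = 2*Phi(z) = 0.665168.
Step 6: alpha = 0.05. fail to reject H0.

W+ = 44.5, W- = 33.5, W = min = 33.5, p = 0.665168, fail to reject H0.


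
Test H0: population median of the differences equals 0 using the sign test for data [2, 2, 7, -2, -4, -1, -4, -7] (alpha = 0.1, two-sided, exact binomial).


Step 1: Discard zero differences. Original n = 8; n_eff = number of nonzero differences = 8.
Nonzero differences (with sign): +2, +2, +7, -2, -4, -1, -4, -7
Step 2: Count signs: positive = 3, negative = 5.
Step 3: Under H0: P(positive) = 0.5, so the number of positives S ~ Bin(8, 0.5).
Step 4: Two-sided exact p-value = sum of Bin(8,0.5) probabilities at or below the observed probability = 0.726562.
Step 5: alpha = 0.1. fail to reject H0.

n_eff = 8, pos = 3, neg = 5, p = 0.726562, fail to reject H0.


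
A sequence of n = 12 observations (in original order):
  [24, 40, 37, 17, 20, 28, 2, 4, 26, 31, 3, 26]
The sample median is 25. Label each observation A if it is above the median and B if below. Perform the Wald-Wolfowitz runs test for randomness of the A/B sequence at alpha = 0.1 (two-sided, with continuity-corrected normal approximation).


Step 1: Compute median = 25; label A = above, B = below.
Labels in order: BAABBABBAABA  (n_A = 6, n_B = 6)
Step 2: Count runs R = 8.
Step 3: Under H0 (random ordering), E[R] = 2*n_A*n_B/(n_A+n_B) + 1 = 2*6*6/12 + 1 = 7.0000.
        Var[R] = 2*n_A*n_B*(2*n_A*n_B - n_A - n_B) / ((n_A+n_B)^2 * (n_A+n_B-1)) = 4320/1584 = 2.7273.
        SD[R] = 1.6514.
Step 4: Continuity-corrected z = (R - 0.5 - E[R]) / SD[R] = (8 - 0.5 - 7.0000) / 1.6514 = 0.3028.
Step 5: Two-sided p-value via normal approximation = 2*(1 - Phi(|z|)) = 0.762069.
Step 6: alpha = 0.1. fail to reject H0.

R = 8, z = 0.3028, p = 0.762069, fail to reject H0.


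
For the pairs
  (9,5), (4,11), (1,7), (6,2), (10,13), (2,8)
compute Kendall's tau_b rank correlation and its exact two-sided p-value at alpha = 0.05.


Step 1: Enumerate the 15 unordered pairs (i,j) with i<j and classify each by sign(x_j-x_i) * sign(y_j-y_i).
  (1,2):dx=-5,dy=+6->D; (1,3):dx=-8,dy=+2->D; (1,4):dx=-3,dy=-3->C; (1,5):dx=+1,dy=+8->C
  (1,6):dx=-7,dy=+3->D; (2,3):dx=-3,dy=-4->C; (2,4):dx=+2,dy=-9->D; (2,5):dx=+6,dy=+2->C
  (2,6):dx=-2,dy=-3->C; (3,4):dx=+5,dy=-5->D; (3,5):dx=+9,dy=+6->C; (3,6):dx=+1,dy=+1->C
  (4,5):dx=+4,dy=+11->C; (4,6):dx=-4,dy=+6->D; (5,6):dx=-8,dy=-5->C
Step 2: C = 9, D = 6, total pairs = 15.
Step 3: tau = (C - D)/(n(n-1)/2) = (9 - 6)/15 = 0.200000.
Step 4: Exact two-sided p-value (enumerate n! = 720 permutations of y under H0): p = 0.719444.
Step 5: alpha = 0.05. fail to reject H0.

tau_b = 0.2000 (C=9, D=6), p = 0.719444, fail to reject H0.


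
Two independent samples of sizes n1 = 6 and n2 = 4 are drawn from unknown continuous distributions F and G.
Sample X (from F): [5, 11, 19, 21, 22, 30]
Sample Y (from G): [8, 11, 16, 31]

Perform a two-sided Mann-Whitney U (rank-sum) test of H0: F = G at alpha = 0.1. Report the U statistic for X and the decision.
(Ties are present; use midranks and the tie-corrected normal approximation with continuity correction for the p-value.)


Step 1: Combine and sort all 10 observations; assign midranks.
sorted (value, group): (5,X), (8,Y), (11,X), (11,Y), (16,Y), (19,X), (21,X), (22,X), (30,X), (31,Y)
ranks: 5->1, 8->2, 11->3.5, 11->3.5, 16->5, 19->6, 21->7, 22->8, 30->9, 31->10
Step 2: Rank sum for X: R1 = 1 + 3.5 + 6 + 7 + 8 + 9 = 34.5.
Step 3: U_X = R1 - n1(n1+1)/2 = 34.5 - 6*7/2 = 34.5 - 21 = 13.5.
       U_Y = n1*n2 - U_X = 24 - 13.5 = 10.5.
Step 4: Ties are present, so use the tie-corrected normal approximation (with continuity correction) for the p-value.
Step 5: p-value = 0.830664; compare to alpha = 0.1. fail to reject H0.

U_X = 13.5, p = 0.830664, fail to reject H0 at alpha = 0.1.


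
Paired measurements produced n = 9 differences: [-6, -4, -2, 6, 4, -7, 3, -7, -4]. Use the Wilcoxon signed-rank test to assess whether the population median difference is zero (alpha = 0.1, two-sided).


Step 1: Drop any zero differences (none here) and take |d_i|.
|d| = [6, 4, 2, 6, 4, 7, 3, 7, 4]
Step 2: Midrank |d_i| (ties get averaged ranks).
ranks: |6|->6.5, |4|->4, |2|->1, |6|->6.5, |4|->4, |7|->8.5, |3|->2, |7|->8.5, |4|->4
Step 3: Attach original signs; sum ranks with positive sign and with negative sign.
W+ = 6.5 + 4 + 2 = 12.5
W- = 6.5 + 4 + 1 + 8.5 + 8.5 + 4 = 32.5
(Check: W+ + W- = 45 should equal n(n+1)/2 = 45.)
Step 4: Test statistic W = min(W+, W-) = 12.5.
Step 5: Ties in |d|, so use the tie-corrected normal approximation.
        E[W] = n(n+1)/4 = 9*10/4 = 22.5.
        Tie groups: |d|=4 (t=3), |d|=6 (t=2), |d|=7 (t=2); sum(t^3 - t) = 36.
        Var[W] = n(n+1)(2n+1)/24 - sum(t^3-t)/48 = 1710/24 - 36/48 = 70.5.
        z = (W - E[W]) / sqrt(Var[W]) = (12.5 - 22.5) / 8.3964 = -1.1910.
        Two-sided p = 2*Phi(z) = 0.233660.
Step 6: alpha = 0.1. fail to reject H0.

W+ = 12.5, W- = 32.5, W = min = 12.5, p = 0.233660, fail to reject H0.


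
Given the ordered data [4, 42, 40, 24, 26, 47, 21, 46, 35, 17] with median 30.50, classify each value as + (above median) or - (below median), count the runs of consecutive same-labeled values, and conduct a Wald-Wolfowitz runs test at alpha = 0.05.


Step 1: Compute median = 30.50; label A = above, B = below.
Labels in order: BAABBABAAB  (n_A = 5, n_B = 5)
Step 2: Count runs R = 7.
Step 3: Under H0 (random ordering), E[R] = 2*n_A*n_B/(n_A+n_B) + 1 = 2*5*5/10 + 1 = 6.0000.
        Var[R] = 2*n_A*n_B*(2*n_A*n_B - n_A - n_B) / ((n_A+n_B)^2 * (n_A+n_B-1)) = 2000/900 = 2.2222.
        SD[R] = 1.4907.
Step 4: Continuity-corrected z = (R - 0.5 - E[R]) / SD[R] = (7 - 0.5 - 6.0000) / 1.4907 = 0.3354.
Step 5: Two-sided p-value via normal approximation = 2*(1 - Phi(|z|)) = 0.737316.
Step 6: alpha = 0.05. fail to reject H0.

R = 7, z = 0.3354, p = 0.737316, fail to reject H0.


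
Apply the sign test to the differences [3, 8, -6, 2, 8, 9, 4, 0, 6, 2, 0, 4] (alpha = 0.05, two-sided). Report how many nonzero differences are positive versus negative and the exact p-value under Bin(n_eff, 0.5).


Step 1: Discard zero differences. Original n = 12; n_eff = number of nonzero differences = 10.
Nonzero differences (with sign): +3, +8, -6, +2, +8, +9, +4, +6, +2, +4
Step 2: Count signs: positive = 9, negative = 1.
Step 3: Under H0: P(positive) = 0.5, so the number of positives S ~ Bin(10, 0.5).
Step 4: Two-sided exact p-value = sum of Bin(10,0.5) probabilities at or below the observed probability = 0.021484.
Step 5: alpha = 0.05. reject H0.

n_eff = 10, pos = 9, neg = 1, p = 0.021484, reject H0.


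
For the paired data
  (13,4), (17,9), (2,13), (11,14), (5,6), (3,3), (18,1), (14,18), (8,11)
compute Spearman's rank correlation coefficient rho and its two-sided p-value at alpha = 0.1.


Step 1: Rank x and y separately (midranks; no ties here).
rank(x): 13->6, 17->8, 2->1, 11->5, 5->3, 3->2, 18->9, 14->7, 8->4
rank(y): 4->3, 9->5, 13->7, 14->8, 6->4, 3->2, 1->1, 18->9, 11->6
Step 2: d_i = R_x(i) - R_y(i); compute d_i^2.
  (6-3)^2=9, (8-5)^2=9, (1-7)^2=36, (5-8)^2=9, (3-4)^2=1, (2-2)^2=0, (9-1)^2=64, (7-9)^2=4, (4-6)^2=4
sum(d^2) = 136.
Step 3: rho = 1 - 6*136 / (9*(9^2 - 1)) = 1 - 816/720 = -0.133333.
Step 4: Under H0, t = rho * sqrt((n-2)/(1-rho^2)) = -0.3559 ~ t(7).
Step 5: Two-sided p-value from the t-distribution with 7 df = 0.732368.
Step 6: alpha = 0.1. fail to reject H0.

rho = -0.1333, p = 0.732368, fail to reject H0 at alpha = 0.1.


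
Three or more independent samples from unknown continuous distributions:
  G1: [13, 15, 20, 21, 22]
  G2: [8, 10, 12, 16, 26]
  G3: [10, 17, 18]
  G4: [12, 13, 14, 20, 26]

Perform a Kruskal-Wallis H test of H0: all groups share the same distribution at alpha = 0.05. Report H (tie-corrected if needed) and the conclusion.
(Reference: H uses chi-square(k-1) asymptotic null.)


Step 1: Combine all N = 18 observations and assign midranks.
sorted (value, group, rank): (8,G2,1), (10,G2,2.5), (10,G3,2.5), (12,G2,4.5), (12,G4,4.5), (13,G1,6.5), (13,G4,6.5), (14,G4,8), (15,G1,9), (16,G2,10), (17,G3,11), (18,G3,12), (20,G1,13.5), (20,G4,13.5), (21,G1,15), (22,G1,16), (26,G2,17.5), (26,G4,17.5)
Step 2: Sum ranks within each group.
R_1 = 60 (n_1 = 5)
R_2 = 35.5 (n_2 = 5)
R_3 = 25.5 (n_3 = 3)
R_4 = 50 (n_4 = 5)
Step 3: H = 12/(N(N+1)) * sum(R_i^2/n_i) - 3(N+1)
     = 12/(18*19) * (60^2/5 + 35.5^2/5 + 25.5^2/3 + 50^2/5) - 3*19
     = 0.035088 * 1688.8 - 57
     = 2.256140.
Step 4: Ties present; correction factor C = 1 - 30/(18^3 - 18) = 0.994840. Corrected H = 2.256140 / 0.994840 = 2.267842.
Step 5: Under H0, H ~ chi^2(3); p-value = 0.518709.
Step 6: alpha = 0.05. fail to reject H0.

H = 2.2678, df = 3, p = 0.518709, fail to reject H0.


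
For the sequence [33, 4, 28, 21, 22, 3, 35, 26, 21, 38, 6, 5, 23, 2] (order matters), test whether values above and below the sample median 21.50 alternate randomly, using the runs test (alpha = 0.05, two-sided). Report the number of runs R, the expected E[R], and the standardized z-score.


Step 1: Compute median = 21.50; label A = above, B = below.
Labels in order: ABABABAABABBAB  (n_A = 7, n_B = 7)
Step 2: Count runs R = 12.
Step 3: Under H0 (random ordering), E[R] = 2*n_A*n_B/(n_A+n_B) + 1 = 2*7*7/14 + 1 = 8.0000.
        Var[R] = 2*n_A*n_B*(2*n_A*n_B - n_A - n_B) / ((n_A+n_B)^2 * (n_A+n_B-1)) = 8232/2548 = 3.2308.
        SD[R] = 1.7974.
Step 4: Continuity-corrected z = (R - 0.5 - E[R]) / SD[R] = (12 - 0.5 - 8.0000) / 1.7974 = 1.9472.
Step 5: Two-sided p-value via normal approximation = 2*(1 - Phi(|z|)) = 0.051508.
Step 6: alpha = 0.05. fail to reject H0.

R = 12, z = 1.9472, p = 0.051508, fail to reject H0.


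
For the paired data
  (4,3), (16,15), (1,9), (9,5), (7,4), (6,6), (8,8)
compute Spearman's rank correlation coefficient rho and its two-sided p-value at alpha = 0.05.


Step 1: Rank x and y separately (midranks; no ties here).
rank(x): 4->2, 16->7, 1->1, 9->6, 7->4, 6->3, 8->5
rank(y): 3->1, 15->7, 9->6, 5->3, 4->2, 6->4, 8->5
Step 2: d_i = R_x(i) - R_y(i); compute d_i^2.
  (2-1)^2=1, (7-7)^2=0, (1-6)^2=25, (6-3)^2=9, (4-2)^2=4, (3-4)^2=1, (5-5)^2=0
sum(d^2) = 40.
Step 3: rho = 1 - 6*40 / (7*(7^2 - 1)) = 1 - 240/336 = 0.285714.
Step 4: Under H0, t = rho * sqrt((n-2)/(1-rho^2)) = 0.6667 ~ t(5).
Step 5: Two-sided p-value from the t-distribution with 5 df = 0.534509.
Step 6: alpha = 0.05. fail to reject H0.

rho = 0.2857, p = 0.534509, fail to reject H0 at alpha = 0.05.


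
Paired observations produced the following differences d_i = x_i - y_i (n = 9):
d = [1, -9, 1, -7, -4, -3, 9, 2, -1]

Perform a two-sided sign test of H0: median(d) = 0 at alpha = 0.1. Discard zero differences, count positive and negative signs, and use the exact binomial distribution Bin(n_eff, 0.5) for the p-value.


Step 1: Discard zero differences. Original n = 9; n_eff = number of nonzero differences = 9.
Nonzero differences (with sign): +1, -9, +1, -7, -4, -3, +9, +2, -1
Step 2: Count signs: positive = 4, negative = 5.
Step 3: Under H0: P(positive) = 0.5, so the number of positives S ~ Bin(9, 0.5).
Step 4: Two-sided exact p-value = sum of Bin(9,0.5) probabilities at or below the observed probability = 1.000000.
Step 5: alpha = 0.1. fail to reject H0.

n_eff = 9, pos = 4, neg = 5, p = 1.000000, fail to reject H0.


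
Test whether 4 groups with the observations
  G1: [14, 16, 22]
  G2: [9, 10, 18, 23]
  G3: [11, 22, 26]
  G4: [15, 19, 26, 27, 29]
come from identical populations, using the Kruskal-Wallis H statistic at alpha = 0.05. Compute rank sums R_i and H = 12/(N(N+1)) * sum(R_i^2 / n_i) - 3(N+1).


Step 1: Combine all N = 15 observations and assign midranks.
sorted (value, group, rank): (9,G2,1), (10,G2,2), (11,G3,3), (14,G1,4), (15,G4,5), (16,G1,6), (18,G2,7), (19,G4,8), (22,G1,9.5), (22,G3,9.5), (23,G2,11), (26,G3,12.5), (26,G4,12.5), (27,G4,14), (29,G4,15)
Step 2: Sum ranks within each group.
R_1 = 19.5 (n_1 = 3)
R_2 = 21 (n_2 = 4)
R_3 = 25 (n_3 = 3)
R_4 = 54.5 (n_4 = 5)
Step 3: H = 12/(N(N+1)) * sum(R_i^2/n_i) - 3(N+1)
     = 12/(15*16) * (19.5^2/3 + 21^2/4 + 25^2/3 + 54.5^2/5) - 3*16
     = 0.050000 * 1039.38 - 48
     = 3.969167.
Step 4: Ties present; correction factor C = 1 - 12/(15^3 - 15) = 0.996429. Corrected H = 3.969167 / 0.996429 = 3.983393.
Step 5: Under H0, H ~ chi^2(3); p-value = 0.263263.
Step 6: alpha = 0.05. fail to reject H0.

H = 3.9834, df = 3, p = 0.263263, fail to reject H0.


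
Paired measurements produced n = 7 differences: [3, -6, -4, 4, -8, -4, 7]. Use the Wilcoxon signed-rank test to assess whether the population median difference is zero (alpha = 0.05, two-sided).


Step 1: Drop any zero differences (none here) and take |d_i|.
|d| = [3, 6, 4, 4, 8, 4, 7]
Step 2: Midrank |d_i| (ties get averaged ranks).
ranks: |3|->1, |6|->5, |4|->3, |4|->3, |8|->7, |4|->3, |7|->6
Step 3: Attach original signs; sum ranks with positive sign and with negative sign.
W+ = 1 + 3 + 6 = 10
W- = 5 + 3 + 7 + 3 = 18
(Check: W+ + W- = 28 should equal n(n+1)/2 = 28.)
Step 4: Test statistic W = min(W+, W-) = 10.
Step 5: Ties in |d|, so use the tie-corrected normal approximation.
        E[W] = n(n+1)/4 = 7*8/4 = 14.
        Tie groups: |d|=4 (t=3); sum(t^3 - t) = 24.
        Var[W] = n(n+1)(2n+1)/24 - sum(t^3-t)/48 = 840/24 - 24/48 = 34.5.
        z = (W - E[W]) / sqrt(Var[W]) = (10 - 14) / 5.8737 = -0.6810.
        Two-sided p = 2*Phi(z) = 0.495868.
Step 6: alpha = 0.05. fail to reject H0.

W+ = 10, W- = 18, W = min = 10, p = 0.495868, fail to reject H0.


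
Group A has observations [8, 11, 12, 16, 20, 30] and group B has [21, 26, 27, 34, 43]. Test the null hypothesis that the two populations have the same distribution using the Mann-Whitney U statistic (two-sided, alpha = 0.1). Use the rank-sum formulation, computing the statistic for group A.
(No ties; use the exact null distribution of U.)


Step 1: Combine and sort all 11 observations; assign midranks.
sorted (value, group): (8,X), (11,X), (12,X), (16,X), (20,X), (21,Y), (26,Y), (27,Y), (30,X), (34,Y), (43,Y)
ranks: 8->1, 11->2, 12->3, 16->4, 20->5, 21->6, 26->7, 27->8, 30->9, 34->10, 43->11
Step 2: Rank sum for X: R1 = 1 + 2 + 3 + 4 + 5 + 9 = 24.
Step 3: U_X = R1 - n1(n1+1)/2 = 24 - 6*7/2 = 24 - 21 = 3.
       U_Y = n1*n2 - U_X = 30 - 3 = 27.
Step 4: No ties, so the exact null distribution of U (based on enumerating the C(11,6) = 462 equally likely rank assignments) gives the two-sided p-value.
Step 5: p-value = 0.030303; compare to alpha = 0.1. reject H0.

U_X = 3, p = 0.030303, reject H0 at alpha = 0.1.


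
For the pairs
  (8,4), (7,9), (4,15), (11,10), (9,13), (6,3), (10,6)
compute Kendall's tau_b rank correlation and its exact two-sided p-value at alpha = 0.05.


Step 1: Enumerate the 21 unordered pairs (i,j) with i<j and classify each by sign(x_j-x_i) * sign(y_j-y_i).
  (1,2):dx=-1,dy=+5->D; (1,3):dx=-4,dy=+11->D; (1,4):dx=+3,dy=+6->C; (1,5):dx=+1,dy=+9->C
  (1,6):dx=-2,dy=-1->C; (1,7):dx=+2,dy=+2->C; (2,3):dx=-3,dy=+6->D; (2,4):dx=+4,dy=+1->C
  (2,5):dx=+2,dy=+4->C; (2,6):dx=-1,dy=-6->C; (2,7):dx=+3,dy=-3->D; (3,4):dx=+7,dy=-5->D
  (3,5):dx=+5,dy=-2->D; (3,6):dx=+2,dy=-12->D; (3,7):dx=+6,dy=-9->D; (4,5):dx=-2,dy=+3->D
  (4,6):dx=-5,dy=-7->C; (4,7):dx=-1,dy=-4->C; (5,6):dx=-3,dy=-10->C; (5,7):dx=+1,dy=-7->D
  (6,7):dx=+4,dy=+3->C
Step 2: C = 11, D = 10, total pairs = 21.
Step 3: tau = (C - D)/(n(n-1)/2) = (11 - 10)/21 = 0.047619.
Step 4: Exact two-sided p-value (enumerate n! = 5040 permutations of y under H0): p = 1.000000.
Step 5: alpha = 0.05. fail to reject H0.

tau_b = 0.0476 (C=11, D=10), p = 1.000000, fail to reject H0.


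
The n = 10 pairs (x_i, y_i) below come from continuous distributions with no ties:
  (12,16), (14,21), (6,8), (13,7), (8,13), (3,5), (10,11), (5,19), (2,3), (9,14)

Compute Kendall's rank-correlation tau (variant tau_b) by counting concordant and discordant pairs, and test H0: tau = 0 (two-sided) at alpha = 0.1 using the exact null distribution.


Step 1: Enumerate the 45 unordered pairs (i,j) with i<j and classify each by sign(x_j-x_i) * sign(y_j-y_i).
  (1,2):dx=+2,dy=+5->C; (1,3):dx=-6,dy=-8->C; (1,4):dx=+1,dy=-9->D; (1,5):dx=-4,dy=-3->C
  (1,6):dx=-9,dy=-11->C; (1,7):dx=-2,dy=-5->C; (1,8):dx=-7,dy=+3->D; (1,9):dx=-10,dy=-13->C
  (1,10):dx=-3,dy=-2->C; (2,3):dx=-8,dy=-13->C; (2,4):dx=-1,dy=-14->C; (2,5):dx=-6,dy=-8->C
  (2,6):dx=-11,dy=-16->C; (2,7):dx=-4,dy=-10->C; (2,8):dx=-9,dy=-2->C; (2,9):dx=-12,dy=-18->C
  (2,10):dx=-5,dy=-7->C; (3,4):dx=+7,dy=-1->D; (3,5):dx=+2,dy=+5->C; (3,6):dx=-3,dy=-3->C
  (3,7):dx=+4,dy=+3->C; (3,8):dx=-1,dy=+11->D; (3,9):dx=-4,dy=-5->C; (3,10):dx=+3,dy=+6->C
  (4,5):dx=-5,dy=+6->D; (4,6):dx=-10,dy=-2->C; (4,7):dx=-3,dy=+4->D; (4,8):dx=-8,dy=+12->D
  (4,9):dx=-11,dy=-4->C; (4,10):dx=-4,dy=+7->D; (5,6):dx=-5,dy=-8->C; (5,7):dx=+2,dy=-2->D
  (5,8):dx=-3,dy=+6->D; (5,9):dx=-6,dy=-10->C; (5,10):dx=+1,dy=+1->C; (6,7):dx=+7,dy=+6->C
  (6,8):dx=+2,dy=+14->C; (6,9):dx=-1,dy=-2->C; (6,10):dx=+6,dy=+9->C; (7,8):dx=-5,dy=+8->D
  (7,9):dx=-8,dy=-8->C; (7,10):dx=-1,dy=+3->D; (8,9):dx=-3,dy=-16->C; (8,10):dx=+4,dy=-5->D
  (9,10):dx=+7,dy=+11->C
Step 2: C = 32, D = 13, total pairs = 45.
Step 3: tau = (C - D)/(n(n-1)/2) = (32 - 13)/45 = 0.422222.
Step 4: Exact two-sided p-value (enumerate n! = 3628800 permutations of y under H0): p = 0.108313.
Step 5: alpha = 0.1. fail to reject H0.

tau_b = 0.4222 (C=32, D=13), p = 0.108313, fail to reject H0.


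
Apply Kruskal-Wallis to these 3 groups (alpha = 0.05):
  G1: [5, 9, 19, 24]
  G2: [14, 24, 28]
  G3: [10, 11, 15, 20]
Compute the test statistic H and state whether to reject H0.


Step 1: Combine all N = 11 observations and assign midranks.
sorted (value, group, rank): (5,G1,1), (9,G1,2), (10,G3,3), (11,G3,4), (14,G2,5), (15,G3,6), (19,G1,7), (20,G3,8), (24,G1,9.5), (24,G2,9.5), (28,G2,11)
Step 2: Sum ranks within each group.
R_1 = 19.5 (n_1 = 4)
R_2 = 25.5 (n_2 = 3)
R_3 = 21 (n_3 = 4)
Step 3: H = 12/(N(N+1)) * sum(R_i^2/n_i) - 3(N+1)
     = 12/(11*12) * (19.5^2/4 + 25.5^2/3 + 21^2/4) - 3*12
     = 0.090909 * 422.062 - 36
     = 2.369318.
Step 4: Ties present; correction factor C = 1 - 6/(11^3 - 11) = 0.995455. Corrected H = 2.369318 / 0.995455 = 2.380137.
Step 5: Under H0, H ~ chi^2(2); p-value = 0.304200.
Step 6: alpha = 0.05. fail to reject H0.

H = 2.3801, df = 2, p = 0.304200, fail to reject H0.


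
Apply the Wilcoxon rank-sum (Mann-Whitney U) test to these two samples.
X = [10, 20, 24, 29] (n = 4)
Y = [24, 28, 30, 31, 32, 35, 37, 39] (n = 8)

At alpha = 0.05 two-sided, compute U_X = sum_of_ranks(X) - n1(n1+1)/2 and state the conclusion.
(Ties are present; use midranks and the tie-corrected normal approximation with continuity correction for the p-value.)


Step 1: Combine and sort all 12 observations; assign midranks.
sorted (value, group): (10,X), (20,X), (24,X), (24,Y), (28,Y), (29,X), (30,Y), (31,Y), (32,Y), (35,Y), (37,Y), (39,Y)
ranks: 10->1, 20->2, 24->3.5, 24->3.5, 28->5, 29->6, 30->7, 31->8, 32->9, 35->10, 37->11, 39->12
Step 2: Rank sum for X: R1 = 1 + 2 + 3.5 + 6 = 12.5.
Step 3: U_X = R1 - n1(n1+1)/2 = 12.5 - 4*5/2 = 12.5 - 10 = 2.5.
       U_Y = n1*n2 - U_X = 32 - 2.5 = 29.5.
Step 4: Ties are present, so use the tie-corrected normal approximation (with continuity correction) for the p-value.
Step 5: p-value = 0.026980; compare to alpha = 0.05. reject H0.

U_X = 2.5, p = 0.026980, reject H0 at alpha = 0.05.


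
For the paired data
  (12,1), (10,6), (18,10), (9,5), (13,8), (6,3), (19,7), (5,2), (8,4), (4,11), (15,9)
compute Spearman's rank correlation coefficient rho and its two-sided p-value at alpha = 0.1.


Step 1: Rank x and y separately (midranks; no ties here).
rank(x): 12->7, 10->6, 18->10, 9->5, 13->8, 6->3, 19->11, 5->2, 8->4, 4->1, 15->9
rank(y): 1->1, 6->6, 10->10, 5->5, 8->8, 3->3, 7->7, 2->2, 4->4, 11->11, 9->9
Step 2: d_i = R_x(i) - R_y(i); compute d_i^2.
  (7-1)^2=36, (6-6)^2=0, (10-10)^2=0, (5-5)^2=0, (8-8)^2=0, (3-3)^2=0, (11-7)^2=16, (2-2)^2=0, (4-4)^2=0, (1-11)^2=100, (9-9)^2=0
sum(d^2) = 152.
Step 3: rho = 1 - 6*152 / (11*(11^2 - 1)) = 1 - 912/1320 = 0.309091.
Step 4: Under H0, t = rho * sqrt((n-2)/(1-rho^2)) = 0.9750 ~ t(9).
Step 5: Two-sided p-value from the t-distribution with 9 df = 0.355028.
Step 6: alpha = 0.1. fail to reject H0.

rho = 0.3091, p = 0.355028, fail to reject H0 at alpha = 0.1.


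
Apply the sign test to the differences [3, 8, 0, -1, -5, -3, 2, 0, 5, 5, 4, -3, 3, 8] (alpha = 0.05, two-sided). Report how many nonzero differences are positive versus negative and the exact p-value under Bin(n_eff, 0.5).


Step 1: Discard zero differences. Original n = 14; n_eff = number of nonzero differences = 12.
Nonzero differences (with sign): +3, +8, -1, -5, -3, +2, +5, +5, +4, -3, +3, +8
Step 2: Count signs: positive = 8, negative = 4.
Step 3: Under H0: P(positive) = 0.5, so the number of positives S ~ Bin(12, 0.5).
Step 4: Two-sided exact p-value = sum of Bin(12,0.5) probabilities at or below the observed probability = 0.387695.
Step 5: alpha = 0.05. fail to reject H0.

n_eff = 12, pos = 8, neg = 4, p = 0.387695, fail to reject H0.


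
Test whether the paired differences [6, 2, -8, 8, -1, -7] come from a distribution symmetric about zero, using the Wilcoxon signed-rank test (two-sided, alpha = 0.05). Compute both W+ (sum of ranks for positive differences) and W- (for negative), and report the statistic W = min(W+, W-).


Step 1: Drop any zero differences (none here) and take |d_i|.
|d| = [6, 2, 8, 8, 1, 7]
Step 2: Midrank |d_i| (ties get averaged ranks).
ranks: |6|->3, |2|->2, |8|->5.5, |8|->5.5, |1|->1, |7|->4
Step 3: Attach original signs; sum ranks with positive sign and with negative sign.
W+ = 3 + 2 + 5.5 = 10.5
W- = 5.5 + 1 + 4 = 10.5
(Check: W+ + W- = 21 should equal n(n+1)/2 = 21.)
Step 4: Test statistic W = min(W+, W-) = 10.5.
Step 5: Ties in |d|, so use the tie-corrected normal approximation.
        E[W] = n(n+1)/4 = 6*7/4 = 10.5.
        Tie groups: |d|=8 (t=2); sum(t^3 - t) = 6.
        Var[W] = n(n+1)(2n+1)/24 - sum(t^3-t)/48 = 546/24 - 6/48 = 22.625.
        z = (W - E[W]) / sqrt(Var[W]) = (10.5 - 10.5) / 4.7566 = 0.0000.
        Two-sided p = 2*Phi(z) = 1.000000.
Step 6: alpha = 0.05. fail to reject H0.

W+ = 10.5, W- = 10.5, W = min = 10.5, p = 1.000000, fail to reject H0.


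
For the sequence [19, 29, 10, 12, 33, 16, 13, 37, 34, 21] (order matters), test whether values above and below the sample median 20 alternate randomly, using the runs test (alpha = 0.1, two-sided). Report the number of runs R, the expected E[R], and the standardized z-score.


Step 1: Compute median = 20; label A = above, B = below.
Labels in order: BABBABBAAA  (n_A = 5, n_B = 5)
Step 2: Count runs R = 6.
Step 3: Under H0 (random ordering), E[R] = 2*n_A*n_B/(n_A+n_B) + 1 = 2*5*5/10 + 1 = 6.0000.
        Var[R] = 2*n_A*n_B*(2*n_A*n_B - n_A - n_B) / ((n_A+n_B)^2 * (n_A+n_B-1)) = 2000/900 = 2.2222.
        SD[R] = 1.4907.
Step 4: R = E[R], so z = 0 with no continuity correction.
Step 5: Two-sided p-value via normal approximation = 2*(1 - Phi(|z|)) = 1.000000.
Step 6: alpha = 0.1. fail to reject H0.

R = 6, z = 0.0000, p = 1.000000, fail to reject H0.


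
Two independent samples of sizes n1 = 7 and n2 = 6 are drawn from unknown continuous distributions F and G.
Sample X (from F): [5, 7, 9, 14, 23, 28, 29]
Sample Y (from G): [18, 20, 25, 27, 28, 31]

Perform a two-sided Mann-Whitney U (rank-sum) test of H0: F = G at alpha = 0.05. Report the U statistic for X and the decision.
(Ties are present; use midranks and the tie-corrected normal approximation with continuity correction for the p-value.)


Step 1: Combine and sort all 13 observations; assign midranks.
sorted (value, group): (5,X), (7,X), (9,X), (14,X), (18,Y), (20,Y), (23,X), (25,Y), (27,Y), (28,X), (28,Y), (29,X), (31,Y)
ranks: 5->1, 7->2, 9->3, 14->4, 18->5, 20->6, 23->7, 25->8, 27->9, 28->10.5, 28->10.5, 29->12, 31->13
Step 2: Rank sum for X: R1 = 1 + 2 + 3 + 4 + 7 + 10.5 + 12 = 39.5.
Step 3: U_X = R1 - n1(n1+1)/2 = 39.5 - 7*8/2 = 39.5 - 28 = 11.5.
       U_Y = n1*n2 - U_X = 42 - 11.5 = 30.5.
Step 4: Ties are present, so use the tie-corrected normal approximation (with continuity correction) for the p-value.
Step 5: p-value = 0.197926; compare to alpha = 0.05. fail to reject H0.

U_X = 11.5, p = 0.197926, fail to reject H0 at alpha = 0.05.


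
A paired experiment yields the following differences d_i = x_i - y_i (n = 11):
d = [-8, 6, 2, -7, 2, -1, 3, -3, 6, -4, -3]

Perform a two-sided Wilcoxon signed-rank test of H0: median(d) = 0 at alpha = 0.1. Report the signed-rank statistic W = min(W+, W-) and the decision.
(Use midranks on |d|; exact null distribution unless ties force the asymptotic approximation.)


Step 1: Drop any zero differences (none here) and take |d_i|.
|d| = [8, 6, 2, 7, 2, 1, 3, 3, 6, 4, 3]
Step 2: Midrank |d_i| (ties get averaged ranks).
ranks: |8|->11, |6|->8.5, |2|->2.5, |7|->10, |2|->2.5, |1|->1, |3|->5, |3|->5, |6|->8.5, |4|->7, |3|->5
Step 3: Attach original signs; sum ranks with positive sign and with negative sign.
W+ = 8.5 + 2.5 + 2.5 + 5 + 8.5 = 27
W- = 11 + 10 + 1 + 5 + 7 + 5 = 39
(Check: W+ + W- = 66 should equal n(n+1)/2 = 66.)
Step 4: Test statistic W = min(W+, W-) = 27.
Step 5: Ties in |d|, so use the tie-corrected normal approximation.
        E[W] = n(n+1)/4 = 11*12/4 = 33.
        Tie groups: |d|=2 (t=2), |d|=3 (t=3), |d|=6 (t=2); sum(t^3 - t) = 36.
        Var[W] = n(n+1)(2n+1)/24 - sum(t^3-t)/48 = 3036/24 - 36/48 = 125.75.
        z = (W - E[W]) / sqrt(Var[W]) = (27 - 33) / 11.2138 = -0.5351.
        Two-sided p = 2*Phi(z) = 0.592613.
Step 6: alpha = 0.1. fail to reject H0.

W+ = 27, W- = 39, W = min = 27, p = 0.592613, fail to reject H0.


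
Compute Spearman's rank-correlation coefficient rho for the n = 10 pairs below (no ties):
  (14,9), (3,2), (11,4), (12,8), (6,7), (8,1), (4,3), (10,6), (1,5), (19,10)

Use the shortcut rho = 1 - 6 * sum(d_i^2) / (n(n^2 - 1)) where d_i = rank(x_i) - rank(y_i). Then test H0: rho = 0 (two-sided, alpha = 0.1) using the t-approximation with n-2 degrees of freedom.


Step 1: Rank x and y separately (midranks; no ties here).
rank(x): 14->9, 3->2, 11->7, 12->8, 6->4, 8->5, 4->3, 10->6, 1->1, 19->10
rank(y): 9->9, 2->2, 4->4, 8->8, 7->7, 1->1, 3->3, 6->6, 5->5, 10->10
Step 2: d_i = R_x(i) - R_y(i); compute d_i^2.
  (9-9)^2=0, (2-2)^2=0, (7-4)^2=9, (8-8)^2=0, (4-7)^2=9, (5-1)^2=16, (3-3)^2=0, (6-6)^2=0, (1-5)^2=16, (10-10)^2=0
sum(d^2) = 50.
Step 3: rho = 1 - 6*50 / (10*(10^2 - 1)) = 1 - 300/990 = 0.696970.
Step 4: Under H0, t = rho * sqrt((n-2)/(1-rho^2)) = 2.7490 ~ t(8).
Step 5: Two-sided p-value from the t-distribution with 8 df = 0.025097.
Step 6: alpha = 0.1. reject H0.

rho = 0.6970, p = 0.025097, reject H0 at alpha = 0.1.


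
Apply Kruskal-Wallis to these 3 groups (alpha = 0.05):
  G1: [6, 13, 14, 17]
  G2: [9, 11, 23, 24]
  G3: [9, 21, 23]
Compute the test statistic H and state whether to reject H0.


Step 1: Combine all N = 11 observations and assign midranks.
sorted (value, group, rank): (6,G1,1), (9,G2,2.5), (9,G3,2.5), (11,G2,4), (13,G1,5), (14,G1,6), (17,G1,7), (21,G3,8), (23,G2,9.5), (23,G3,9.5), (24,G2,11)
Step 2: Sum ranks within each group.
R_1 = 19 (n_1 = 4)
R_2 = 27 (n_2 = 4)
R_3 = 20 (n_3 = 3)
Step 3: H = 12/(N(N+1)) * sum(R_i^2/n_i) - 3(N+1)
     = 12/(11*12) * (19^2/4 + 27^2/4 + 20^2/3) - 3*12
     = 0.090909 * 405.833 - 36
     = 0.893939.
Step 4: Ties present; correction factor C = 1 - 12/(11^3 - 11) = 0.990909. Corrected H = 0.893939 / 0.990909 = 0.902141.
Step 5: Under H0, H ~ chi^2(2); p-value = 0.636946.
Step 6: alpha = 0.05. fail to reject H0.

H = 0.9021, df = 2, p = 0.636946, fail to reject H0.


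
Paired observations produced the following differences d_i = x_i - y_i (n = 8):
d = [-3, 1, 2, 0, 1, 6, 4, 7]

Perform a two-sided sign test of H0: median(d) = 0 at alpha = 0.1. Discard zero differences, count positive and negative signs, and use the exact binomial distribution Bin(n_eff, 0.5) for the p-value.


Step 1: Discard zero differences. Original n = 8; n_eff = number of nonzero differences = 7.
Nonzero differences (with sign): -3, +1, +2, +1, +6, +4, +7
Step 2: Count signs: positive = 6, negative = 1.
Step 3: Under H0: P(positive) = 0.5, so the number of positives S ~ Bin(7, 0.5).
Step 4: Two-sided exact p-value = sum of Bin(7,0.5) probabilities at or below the observed probability = 0.125000.
Step 5: alpha = 0.1. fail to reject H0.

n_eff = 7, pos = 6, neg = 1, p = 0.125000, fail to reject H0.


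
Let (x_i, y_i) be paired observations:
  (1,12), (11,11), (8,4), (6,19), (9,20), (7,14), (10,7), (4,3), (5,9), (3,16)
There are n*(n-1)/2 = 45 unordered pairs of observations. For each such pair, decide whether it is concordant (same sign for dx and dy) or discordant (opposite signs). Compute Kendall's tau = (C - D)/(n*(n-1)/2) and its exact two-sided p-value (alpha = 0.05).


Step 1: Enumerate the 45 unordered pairs (i,j) with i<j and classify each by sign(x_j-x_i) * sign(y_j-y_i).
  (1,2):dx=+10,dy=-1->D; (1,3):dx=+7,dy=-8->D; (1,4):dx=+5,dy=+7->C; (1,5):dx=+8,dy=+8->C
  (1,6):dx=+6,dy=+2->C; (1,7):dx=+9,dy=-5->D; (1,8):dx=+3,dy=-9->D; (1,9):dx=+4,dy=-3->D
  (1,10):dx=+2,dy=+4->C; (2,3):dx=-3,dy=-7->C; (2,4):dx=-5,dy=+8->D; (2,5):dx=-2,dy=+9->D
  (2,6):dx=-4,dy=+3->D; (2,7):dx=-1,dy=-4->C; (2,8):dx=-7,dy=-8->C; (2,9):dx=-6,dy=-2->C
  (2,10):dx=-8,dy=+5->D; (3,4):dx=-2,dy=+15->D; (3,5):dx=+1,dy=+16->C; (3,6):dx=-1,dy=+10->D
  (3,7):dx=+2,dy=+3->C; (3,8):dx=-4,dy=-1->C; (3,9):dx=-3,dy=+5->D; (3,10):dx=-5,dy=+12->D
  (4,5):dx=+3,dy=+1->C; (4,6):dx=+1,dy=-5->D; (4,7):dx=+4,dy=-12->D; (4,8):dx=-2,dy=-16->C
  (4,9):dx=-1,dy=-10->C; (4,10):dx=-3,dy=-3->C; (5,6):dx=-2,dy=-6->C; (5,7):dx=+1,dy=-13->D
  (5,8):dx=-5,dy=-17->C; (5,9):dx=-4,dy=-11->C; (5,10):dx=-6,dy=-4->C; (6,7):dx=+3,dy=-7->D
  (6,8):dx=-3,dy=-11->C; (6,9):dx=-2,dy=-5->C; (6,10):dx=-4,dy=+2->D; (7,8):dx=-6,dy=-4->C
  (7,9):dx=-5,dy=+2->D; (7,10):dx=-7,dy=+9->D; (8,9):dx=+1,dy=+6->C; (8,10):dx=-1,dy=+13->D
  (9,10):dx=-2,dy=+7->D
Step 2: C = 23, D = 22, total pairs = 45.
Step 3: tau = (C - D)/(n(n-1)/2) = (23 - 22)/45 = 0.022222.
Step 4: Exact two-sided p-value (enumerate n! = 3628800 permutations of y under H0): p = 1.000000.
Step 5: alpha = 0.05. fail to reject H0.

tau_b = 0.0222 (C=23, D=22), p = 1.000000, fail to reject H0.
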